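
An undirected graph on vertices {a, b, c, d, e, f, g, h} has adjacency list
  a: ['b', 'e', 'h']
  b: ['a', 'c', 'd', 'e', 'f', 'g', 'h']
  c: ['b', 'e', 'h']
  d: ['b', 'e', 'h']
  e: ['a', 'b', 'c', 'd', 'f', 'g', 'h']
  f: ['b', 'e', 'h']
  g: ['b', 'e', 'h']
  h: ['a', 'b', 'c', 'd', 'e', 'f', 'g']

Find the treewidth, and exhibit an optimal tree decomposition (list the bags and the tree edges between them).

Treewidth 3.
One optimal decomposition is:
Bags: B1 = {b, e, g, h}  B2 = {a, b, e, h}  B3 = {b, c, e, h}  B4 = {b, e, f, h}  B5 = {b, d, e, h}
Tree: B1–B2, B2–B3, B2–B4, B3–B5

Each bag holds 4 vertices, so the decomposition has width 3, which upper-bounds the treewidth. Conversely, {b, d, e, h} is a clique of size 4, and the vertices of any clique must share a bag in every tree decomposition; so some bag has ≥ 4 vertices and tw(G) ≥ 3. Therefore the treewidth is 3.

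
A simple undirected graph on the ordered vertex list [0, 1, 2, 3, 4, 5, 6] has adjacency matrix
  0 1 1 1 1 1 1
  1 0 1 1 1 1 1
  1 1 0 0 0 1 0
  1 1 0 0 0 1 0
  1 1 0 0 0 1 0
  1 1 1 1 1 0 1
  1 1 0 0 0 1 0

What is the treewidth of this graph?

A width-3 tree decomposition is:
Bags: B1 = {0, 1, 5, 6}  B2 = {0, 1, 2, 5}  B3 = {0, 1, 3, 5}  B4 = {0, 1, 4, 5}
Tree: B1–B2, B1–B3, B3–B4
Every bag has size at most 4, so the width is 4 − 1 = 3 and tw(G) ≤ 3. For the lower bound, the 4 vertices {0, 1, 2, 5} are pairwise adjacent, and any tree decomposition puts a clique entirely inside one bag — forcing width ≥ 3. The upper and lower bounds meet at 3, so that is the treewidth.

3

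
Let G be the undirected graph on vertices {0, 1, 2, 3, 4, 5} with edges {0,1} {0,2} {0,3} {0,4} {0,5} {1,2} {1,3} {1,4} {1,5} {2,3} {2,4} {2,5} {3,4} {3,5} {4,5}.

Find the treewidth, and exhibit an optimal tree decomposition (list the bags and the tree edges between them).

Treewidth 5.
One such decomposition:
Bags: B1 = {0, 1, 2, 3, 4, 5}
Tree: (single bag)

A single bag containing all 6 vertices is trivially a valid decomposition of width 5. On the other hand G contains the 6-clique {0, 1, 2, 3, 4, 5}. A clique must lie in a single bag of any decomposition, so no decomposition can have width below 5. Combining the bounds, tw(G) = 5.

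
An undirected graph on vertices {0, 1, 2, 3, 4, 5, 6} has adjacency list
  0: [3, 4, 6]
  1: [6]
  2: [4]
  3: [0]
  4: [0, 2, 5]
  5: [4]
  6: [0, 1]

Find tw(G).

1

A width-1 tree decomposition is:
Bags: B1 = {0, 3}  B2 = {0, 6}  B3 = {0, 4}  B4 = {2, 4}  B5 = {1, 6}  B6 = {4, 5}
Tree: B1–B2, B1–B3, B3–B4, B2–B5, B3–B6
Every bag has size at most 2, so the width is 2 − 1 = 1 and tw(G) ≤ 1. Any graph with an edge has treewidth ≥ 1, and G has the edge 0–3. The upper and lower bounds meet at 1, so that is the treewidth.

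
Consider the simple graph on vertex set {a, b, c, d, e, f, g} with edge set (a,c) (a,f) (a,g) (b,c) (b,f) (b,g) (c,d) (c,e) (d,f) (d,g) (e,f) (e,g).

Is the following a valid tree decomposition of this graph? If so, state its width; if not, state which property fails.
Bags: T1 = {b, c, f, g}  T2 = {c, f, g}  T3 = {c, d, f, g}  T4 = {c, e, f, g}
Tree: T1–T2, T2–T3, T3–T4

A tree decomposition must satisfy three properties: every vertex lies in some bag; for every edge, both endpoints lie together in some bag; and for every vertex, the bags containing it form a connected subtree. Here vertex a appears in no bag, so the decomposition is invalid.

No — vertex a appears in no bag.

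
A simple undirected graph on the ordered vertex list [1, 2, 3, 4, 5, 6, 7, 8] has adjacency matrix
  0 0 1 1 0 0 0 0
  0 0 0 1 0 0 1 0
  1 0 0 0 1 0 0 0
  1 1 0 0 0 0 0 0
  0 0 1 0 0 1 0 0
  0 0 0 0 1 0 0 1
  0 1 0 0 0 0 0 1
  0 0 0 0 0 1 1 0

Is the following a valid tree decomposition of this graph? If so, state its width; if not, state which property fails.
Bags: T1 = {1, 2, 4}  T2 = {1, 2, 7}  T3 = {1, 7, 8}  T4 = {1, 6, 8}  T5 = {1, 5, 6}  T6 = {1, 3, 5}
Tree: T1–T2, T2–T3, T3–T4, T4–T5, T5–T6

Every vertex of G appears in some bag (union = {1, 2, 3, 4, 5, 6, 7, 8}); every edge is covered by a bag; and for each vertex v the set of bags containing v is connected in the bag tree. The decomposition is therefore valid. The largest bag has 3 vertices, so the width is 2.

Yes; width 2.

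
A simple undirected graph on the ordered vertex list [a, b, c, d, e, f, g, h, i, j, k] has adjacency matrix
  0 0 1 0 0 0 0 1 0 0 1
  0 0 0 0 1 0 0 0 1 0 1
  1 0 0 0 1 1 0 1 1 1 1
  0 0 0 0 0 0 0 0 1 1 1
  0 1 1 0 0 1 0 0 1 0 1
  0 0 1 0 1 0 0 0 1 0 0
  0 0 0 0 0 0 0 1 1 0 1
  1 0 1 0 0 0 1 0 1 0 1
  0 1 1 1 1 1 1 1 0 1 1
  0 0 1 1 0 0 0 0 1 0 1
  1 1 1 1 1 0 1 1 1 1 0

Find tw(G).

3

A width-3 tree decomposition is:
Bags: B1 = {c, i, j, k}  B2 = {c, e, i, k}  B3 = {b, e, i, k}  B4 = {c, h, i, k}  B5 = {a, c, h, k}  B6 = {g, h, i, k}  B7 = {d, i, j, k}  B8 = {c, e, f, i}
Tree: B1–B2, B2–B3, B1–B4, B4–B5, B4–B6, B1–B7, B2–B8
The largest bag has 4 vertices, giving width 3; this decomposition certifies tw(G) ≤ 3. For the lower bound, the 4 vertices {c, e, f, i} are pairwise adjacent, and any tree decomposition puts a clique entirely inside one bag — forcing width ≥ 3. Hence tw(G) = 3 exactly.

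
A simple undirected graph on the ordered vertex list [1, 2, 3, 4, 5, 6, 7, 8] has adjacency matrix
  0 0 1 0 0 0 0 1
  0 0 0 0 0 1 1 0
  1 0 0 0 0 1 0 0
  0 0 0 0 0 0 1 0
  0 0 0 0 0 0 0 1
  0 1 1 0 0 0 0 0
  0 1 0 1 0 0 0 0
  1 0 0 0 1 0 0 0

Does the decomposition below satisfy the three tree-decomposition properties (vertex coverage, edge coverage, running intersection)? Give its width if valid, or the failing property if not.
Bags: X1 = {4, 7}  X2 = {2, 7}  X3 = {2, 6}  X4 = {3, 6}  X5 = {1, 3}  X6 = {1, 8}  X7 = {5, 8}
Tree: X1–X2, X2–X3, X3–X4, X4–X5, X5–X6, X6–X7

Every vertex of G appears in some bag (union = {1, 2, 3, 4, 5, 6, 7, 8}); every edge is covered by a bag; and for each vertex v the set of bags containing v is connected in the bag tree. The decomposition is therefore valid. The largest bag has 2 vertices, so the width is 1.

Yes; width 1.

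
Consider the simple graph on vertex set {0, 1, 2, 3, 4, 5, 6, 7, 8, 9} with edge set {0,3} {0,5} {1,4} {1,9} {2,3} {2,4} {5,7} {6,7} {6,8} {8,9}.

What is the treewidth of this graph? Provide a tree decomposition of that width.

Each bag holds 3 vertices, so the decomposition has width 2, which upper-bounds the treewidth. Since 7–6–8–9–1–4–2–3–0–5–7 is a cycle in G, G is not acyclic. Forests are exactly the graphs of treewidth ≤ 1, so tw(G) ≥ 2. Hence tw(G) = 2 exactly.

Treewidth 2.
Bags: B1 = {6, 7, 8}  B2 = {7, 8, 9}  B3 = {1, 7, 9}  B4 = {1, 4, 7}  B5 = {2, 4, 7}  B6 = {2, 3, 7}  B7 = {0, 3, 7}  B8 = {0, 5, 7}
Tree: B1–B2, B2–B3, B3–B4, B4–B5, B5–B6, B6–B7, B7–B8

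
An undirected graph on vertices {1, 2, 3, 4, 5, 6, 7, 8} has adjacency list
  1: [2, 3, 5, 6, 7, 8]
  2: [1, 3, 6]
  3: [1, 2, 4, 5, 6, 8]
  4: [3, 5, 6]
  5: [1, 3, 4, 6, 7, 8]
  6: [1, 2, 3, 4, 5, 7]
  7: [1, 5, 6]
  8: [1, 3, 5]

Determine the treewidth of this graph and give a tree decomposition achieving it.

Each bag holds 4 vertices, so the decomposition has width 3, which upper-bounds the treewidth. On the other hand G contains the 4-clique {1, 2, 3, 6}. A clique must lie in a single bag of any decomposition, so no decomposition can have width below 3. Combining the bounds, tw(G) = 3.

Treewidth 3.
One optimal decomposition is:
Bags: B1 = {1, 5, 6, 7}  B2 = {1, 3, 5, 6}  B3 = {1, 3, 5, 8}  B4 = {3, 4, 5, 6}  B5 = {1, 2, 3, 6}
Tree: B1–B2, B2–B3, B2–B4, B2–B5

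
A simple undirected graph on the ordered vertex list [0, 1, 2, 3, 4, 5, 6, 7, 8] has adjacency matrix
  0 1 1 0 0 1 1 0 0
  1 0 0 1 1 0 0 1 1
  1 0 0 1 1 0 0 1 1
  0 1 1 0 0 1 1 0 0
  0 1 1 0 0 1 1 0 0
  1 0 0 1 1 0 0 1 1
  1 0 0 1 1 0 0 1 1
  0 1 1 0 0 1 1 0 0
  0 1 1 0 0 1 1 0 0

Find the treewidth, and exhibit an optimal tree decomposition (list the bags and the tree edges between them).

Every bag has size at most 5, so the width is 5 − 1 = 4 and tw(G) ≤ 4. For the lower bound: the 5 vertex sets {2,8}, {0,6}, {5,7}, {1}, {3} are disjoint, each induces a connected subgraph, and every pair is joined by at least one edge of G. Contracting each set to a single vertex therefore yields K_{5} as a minor, and since treewidth is minor-monotone, tw(G) ≥ tw(K_{5}) = 4. Therefore the treewidth is 4.

Treewidth 4.
One such decomposition:
Bags: B1 = {1, 2, 5, 6, 8}  B2 = {0, 1, 2, 5, 6}  B3 = {1, 2, 5, 6, 7}  B4 = {1, 2, 3, 5, 6}  B5 = {1, 2, 4, 5, 6}
Tree: B1–B2, B2–B3, B3–B4, B4–B5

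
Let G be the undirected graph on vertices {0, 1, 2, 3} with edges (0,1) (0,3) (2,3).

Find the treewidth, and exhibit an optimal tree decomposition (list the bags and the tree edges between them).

Treewidth 1.
Bags: B1 = {0, 3}  B2 = {2, 3}  B3 = {0, 1}
Tree: B1–B2, B1–B3

The largest bag has 2 vertices, giving width 1; this decomposition certifies tw(G) ≤ 1. Since G has at least one edge (e.g. 0–3), it is not an edgeless graph, so tw(G) ≥ 1. The upper and lower bounds meet at 1, so that is the treewidth.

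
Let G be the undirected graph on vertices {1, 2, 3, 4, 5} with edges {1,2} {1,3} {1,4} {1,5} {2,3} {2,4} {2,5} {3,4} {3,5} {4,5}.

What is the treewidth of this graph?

A width-4 tree decomposition is:
Bags: B1 = {1, 2, 3, 4, 5}
Tree: (single bag)
With just one bag of size 5, the width is 5 − 1 = 4, so tw(G) ≤ 4. For the lower bound, the 5 vertices {1, 2, 3, 4, 5} are pairwise adjacent, and any tree decomposition puts a clique entirely inside one bag — forcing width ≥ 4. Therefore the treewidth is 4.

4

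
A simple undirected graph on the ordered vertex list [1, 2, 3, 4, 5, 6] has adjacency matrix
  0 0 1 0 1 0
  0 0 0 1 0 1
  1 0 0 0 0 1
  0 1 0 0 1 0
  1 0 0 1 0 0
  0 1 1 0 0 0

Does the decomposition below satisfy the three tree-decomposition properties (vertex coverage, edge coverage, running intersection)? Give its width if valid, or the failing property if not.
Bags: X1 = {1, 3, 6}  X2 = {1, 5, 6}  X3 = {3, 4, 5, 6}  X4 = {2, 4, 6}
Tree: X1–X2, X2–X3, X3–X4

A tree decomposition must satisfy three properties: every vertex lies in some bag; for every edge, both endpoints lie together in some bag; and for every vertex, the bags containing it form a connected subtree. Here bags containing vertex 3 are not connected in the tree, so the decomposition is invalid.

No — bags containing vertex 3 are not connected in the tree.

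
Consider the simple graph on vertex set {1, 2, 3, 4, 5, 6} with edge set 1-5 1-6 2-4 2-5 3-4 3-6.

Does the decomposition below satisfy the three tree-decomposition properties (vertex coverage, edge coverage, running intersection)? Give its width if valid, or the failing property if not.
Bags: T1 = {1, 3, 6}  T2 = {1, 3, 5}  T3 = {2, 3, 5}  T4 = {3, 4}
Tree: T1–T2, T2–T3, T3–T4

A tree decomposition must satisfy three properties: every vertex lies in some bag; for every edge, both endpoints lie together in some bag; and for every vertex, the bags containing it form a connected subtree. Here edge (2,4) lies in no bag, so the decomposition is invalid.

No — edge (2,4) lies in no bag.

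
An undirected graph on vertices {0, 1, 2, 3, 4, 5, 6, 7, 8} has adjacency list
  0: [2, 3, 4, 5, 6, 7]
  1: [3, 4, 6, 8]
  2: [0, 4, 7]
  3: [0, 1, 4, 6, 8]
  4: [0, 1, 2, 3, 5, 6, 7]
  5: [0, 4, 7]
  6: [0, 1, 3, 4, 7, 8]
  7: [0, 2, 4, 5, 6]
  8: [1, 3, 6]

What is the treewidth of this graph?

3

A width-3 tree decomposition is:
Bags: B1 = {0, 4, 5, 7}  B2 = {0, 4, 6, 7}  B3 = {0, 3, 4, 6}  B4 = {1, 3, 4, 6}  B5 = {0, 2, 4, 7}  B6 = {1, 3, 6, 8}
Tree: B1–B2, B2–B3, B3–B4, B1–B5, B4–B6
Each bag holds 4 vertices, so the decomposition has width 3, which upper-bounds the treewidth. Conversely, {1, 3, 6, 8} is a clique of size 4, and the vertices of any clique must share a bag in every tree decomposition; so some bag has ≥ 4 vertices and tw(G) ≥ 3. Therefore the treewidth is 3.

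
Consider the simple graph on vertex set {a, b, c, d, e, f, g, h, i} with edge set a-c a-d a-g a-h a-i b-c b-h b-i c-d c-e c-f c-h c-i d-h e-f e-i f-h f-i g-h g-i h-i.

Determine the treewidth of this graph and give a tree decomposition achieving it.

Treewidth 3.
One such decomposition:
Bags: B1 = {c, f, h, i}  B2 = {c, e, f, i}  B3 = {b, c, h, i}  B4 = {a, c, h, i}  B5 = {a, c, d, h}  B6 = {a, g, h, i}
Tree: B1–B2, B1–B3, B3–B4, B4–B5, B4–B6

Every bag has size at most 4, so the width is 4 − 1 = 3 and tw(G) ≤ 3. Conversely, {c, e, f, i} is a clique of size 4, and the vertices of any clique must share a bag in every tree decomposition; so some bag has ≥ 4 vertices and tw(G) ≥ 3. The upper and lower bounds meet at 3, so that is the treewidth.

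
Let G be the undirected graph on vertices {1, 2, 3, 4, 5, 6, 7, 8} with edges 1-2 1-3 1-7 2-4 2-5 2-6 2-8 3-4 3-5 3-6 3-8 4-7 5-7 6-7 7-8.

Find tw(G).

3

A width-3 tree decomposition is:
Bags: B1 = {2, 3, 7, 8}  B2 = {2, 3, 6, 7}  B3 = {2, 3, 4, 7}  B4 = {2, 3, 5, 7}  B5 = {1, 2, 3, 7}
Tree: B1–B2, B2–B3, B3–B4, B4–B5
Every bag has size at most 4, so the width is 4 − 1 = 3 and tw(G) ≤ 3. For the lower bound: the 4 vertex sets {2,8}, {3,6}, {7}, {4} are disjoint, each induces a connected subgraph, and every pair is joined by at least one edge of G. Contracting each set to a single vertex therefore yields K_{4} as a minor, and since treewidth is minor-monotone, tw(G) ≥ tw(K_{4}) = 3. The upper and lower bounds meet at 3, so that is the treewidth.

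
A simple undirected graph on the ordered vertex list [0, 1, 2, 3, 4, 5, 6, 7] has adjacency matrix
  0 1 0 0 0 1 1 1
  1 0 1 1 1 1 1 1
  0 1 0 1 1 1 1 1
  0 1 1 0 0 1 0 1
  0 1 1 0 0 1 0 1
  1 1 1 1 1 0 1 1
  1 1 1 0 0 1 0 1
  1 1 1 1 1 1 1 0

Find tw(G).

A width-4 tree decomposition is:
Bags: B1 = {0, 1, 5, 6, 7}  B2 = {1, 2, 5, 6, 7}  B3 = {1, 2, 4, 5, 7}  B4 = {1, 2, 3, 5, 7}
Tree: B1–B2, B2–B3, B3–B4
Every bag has size at most 5, so the width is 5 − 1 = 4 and tw(G) ≤ 4. On the other hand G contains the 5-clique {0, 1, 5, 6, 7}. A clique must lie in a single bag of any decomposition, so no decomposition can have width below 4. Combining the bounds, tw(G) = 4.

4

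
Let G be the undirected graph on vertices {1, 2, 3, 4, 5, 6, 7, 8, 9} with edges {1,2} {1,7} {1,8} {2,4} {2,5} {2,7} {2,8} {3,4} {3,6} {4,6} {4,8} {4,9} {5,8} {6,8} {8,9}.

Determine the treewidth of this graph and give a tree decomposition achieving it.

Treewidth 2.
One such decomposition:
Bags: B1 = {2, 4, 8}  B2 = {1, 2, 8}  B3 = {4, 6, 8}  B4 = {4, 8, 9}  B5 = {3, 4, 6}  B6 = {2, 5, 8}  B7 = {1, 2, 7}
Tree: B1–B2, B1–B3, B1–B4, B3–B5, B1–B6, B2–B7

The largest bag has 3 vertices, giving width 2; this decomposition certifies tw(G) ≤ 2. Conversely, {4, 8, 9} is a clique of size 3, and the vertices of any clique must share a bag in every tree decomposition; so some bag has ≥ 3 vertices and tw(G) ≥ 2. The upper and lower bounds meet at 2, so that is the treewidth.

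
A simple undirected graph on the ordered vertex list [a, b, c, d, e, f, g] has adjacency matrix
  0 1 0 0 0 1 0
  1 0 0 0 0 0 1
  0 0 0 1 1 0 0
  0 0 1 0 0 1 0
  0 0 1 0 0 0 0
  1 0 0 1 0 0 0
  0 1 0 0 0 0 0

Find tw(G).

A width-1 tree decomposition is:
Bags: B1 = {b, g}  B2 = {a, b}  B3 = {a, f}  B4 = {d, f}  B5 = {c, d}  B6 = {c, e}
Tree: B1–B2, B2–B3, B3–B4, B4–B5, B5–B6
Every bag has size at most 2, so the width is 2 − 1 = 1 and tw(G) ≤ 1. Since G has at least one edge (e.g. g–b), it is not an edgeless graph, so tw(G) ≥ 1. Therefore the treewidth is 1.

1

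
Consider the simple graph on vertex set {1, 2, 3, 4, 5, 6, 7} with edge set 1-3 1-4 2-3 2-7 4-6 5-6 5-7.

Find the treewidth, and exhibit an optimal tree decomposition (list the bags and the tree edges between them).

Treewidth 2.
Bags: B1 = {1, 3, 4}  B2 = {2, 3, 4}  B3 = {2, 4, 7}  B4 = {4, 5, 7}  B5 = {4, 5, 6}
Tree: B1–B2, B2–B3, B3–B4, B4–B5

The largest bag has 3 vertices, giving width 2; this decomposition certifies tw(G) ≤ 2. The edges 4–1–3–2–7–5–6–4 form a cycle, so G is not a tree and its treewidth is at least 2. Combining the bounds, tw(G) = 2.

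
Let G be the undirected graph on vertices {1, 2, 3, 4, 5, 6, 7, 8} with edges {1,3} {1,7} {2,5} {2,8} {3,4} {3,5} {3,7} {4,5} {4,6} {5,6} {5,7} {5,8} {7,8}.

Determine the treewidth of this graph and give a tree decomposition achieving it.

The largest bag has 3 vertices, giving width 2; this decomposition certifies tw(G) ≤ 2. On the other hand G contains the 3-clique {1, 3, 7}. A clique must lie in a single bag of any decomposition, so no decomposition can have width below 2. Combining the bounds, tw(G) = 2.

Treewidth 2.
One optimal decomposition is:
Bags: B1 = {5, 7, 8}  B2 = {2, 5, 8}  B3 = {3, 5, 7}  B4 = {3, 4, 5}  B5 = {1, 3, 7}  B6 = {4, 5, 6}
Tree: B1–B2, B1–B3, B3–B4, B3–B5, B4–B6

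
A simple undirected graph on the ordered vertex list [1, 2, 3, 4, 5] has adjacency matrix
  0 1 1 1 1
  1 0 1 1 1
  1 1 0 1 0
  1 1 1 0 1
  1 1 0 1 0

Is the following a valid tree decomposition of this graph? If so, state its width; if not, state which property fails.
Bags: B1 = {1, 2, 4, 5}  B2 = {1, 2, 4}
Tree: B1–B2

A tree decomposition must satisfy three properties: every vertex lies in some bag; for every edge, both endpoints lie together in some bag; and for every vertex, the bags containing it form a connected subtree. Here vertex 3 appears in no bag, so the decomposition is invalid.

No — vertex 3 appears in no bag.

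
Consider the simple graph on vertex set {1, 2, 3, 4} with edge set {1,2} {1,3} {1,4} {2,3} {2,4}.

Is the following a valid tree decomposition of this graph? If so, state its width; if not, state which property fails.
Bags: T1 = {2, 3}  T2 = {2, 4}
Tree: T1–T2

A tree decomposition must satisfy three properties: every vertex lies in some bag; for every edge, both endpoints lie together in some bag; and for every vertex, the bags containing it form a connected subtree. Here vertex 1 appears in no bag, so the decomposition is invalid.

No — vertex 1 appears in no bag.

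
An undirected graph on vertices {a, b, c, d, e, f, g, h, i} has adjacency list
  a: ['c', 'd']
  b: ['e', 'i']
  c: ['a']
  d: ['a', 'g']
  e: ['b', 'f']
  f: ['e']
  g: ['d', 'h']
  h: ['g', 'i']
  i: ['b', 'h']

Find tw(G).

A width-1 tree decomposition is:
Bags: B1 = {a, c}  B2 = {a, d}  B3 = {d, g}  B4 = {g, h}  B5 = {h, i}  B6 = {b, i}  B7 = {b, e}  B8 = {e, f}
Tree: B1–B2, B2–B3, B3–B4, B4–B5, B5–B6, B6–B7, B7–B8
The largest bag has 2 vertices, giving width 1; this decomposition certifies tw(G) ≤ 1. G has an edge, so its treewidth is at least 1. Combining the bounds, tw(G) = 1.

1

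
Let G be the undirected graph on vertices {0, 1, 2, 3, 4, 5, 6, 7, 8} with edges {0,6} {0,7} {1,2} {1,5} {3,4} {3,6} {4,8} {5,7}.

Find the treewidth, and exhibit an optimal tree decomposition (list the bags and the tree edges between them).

Treewidth 1.
Bags: B1 = {1, 2}  B2 = {1, 5}  B3 = {5, 7}  B4 = {0, 7}  B5 = {0, 6}  B6 = {3, 6}  B7 = {3, 4}  B8 = {4, 8}
Tree: B1–B2, B2–B3, B3–B4, B4–B5, B5–B6, B6–B7, B7–B8

Every bag has size at most 2, so the width is 2 − 1 = 1 and tw(G) ≤ 1. Any graph with an edge has treewidth ≥ 1, and G has the edge 2–1. Combining the bounds, tw(G) = 1.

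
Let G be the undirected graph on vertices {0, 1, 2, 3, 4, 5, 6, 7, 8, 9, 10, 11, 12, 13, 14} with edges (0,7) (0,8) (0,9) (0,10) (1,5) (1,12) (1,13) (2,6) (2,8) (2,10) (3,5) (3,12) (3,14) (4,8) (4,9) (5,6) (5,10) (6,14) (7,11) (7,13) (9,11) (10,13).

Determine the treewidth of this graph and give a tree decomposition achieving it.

Treewidth 3.
Bags: B1 = {1, 3, 12, 14}  B2 = {1, 3, 5, 14}  B3 = {1, 5, 6, 14}  B4 = {1, 5, 6, 13}  B5 = {5, 6, 10, 13}  B6 = {2, 6, 10, 13}  B7 = {2, 7, 10, 13}  B8 = {0, 2, 7, 10}  B9 = {0, 2, 7, 8}  B10 = {0, 7, 8, 11}  B11 = {0, 8, 9, 11}  B12 = {4, 8, 9, 11}
Tree: B1–B2, B2–B3, B3–B4, B4–B5, B5–B6, B6–B7, B7–B8, B8–B9, B9–B10, B10–B11, B11–B12

The largest bag has 4 vertices, giving width 3; this decomposition certifies tw(G) ≤ 3. For the lower bound: the 4 vertex sets {3,12,14}, {1}, {5}, {2,6,10,13} are disjoint, each induces a connected subgraph, and every pair is joined by at least one edge of G. Contracting each set to a single vertex therefore yields K_{4} as a minor, and since treewidth is minor-monotone, tw(G) ≥ tw(K_{4}) = 3. Therefore the treewidth is 3.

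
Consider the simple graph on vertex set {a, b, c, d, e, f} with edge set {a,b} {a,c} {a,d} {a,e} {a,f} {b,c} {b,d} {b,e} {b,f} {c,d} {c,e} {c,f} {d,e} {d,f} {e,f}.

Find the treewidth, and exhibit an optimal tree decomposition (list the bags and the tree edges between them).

Treewidth 5.
Bags: B1 = {a, b, c, d, e, f}
Tree: (single bag)

A single bag containing all 6 vertices is trivially a valid decomposition of width 5. On the other hand G contains the 6-clique {a, b, c, d, e, f}. A clique must lie in a single bag of any decomposition, so no decomposition can have width below 5. Therefore the treewidth is 5.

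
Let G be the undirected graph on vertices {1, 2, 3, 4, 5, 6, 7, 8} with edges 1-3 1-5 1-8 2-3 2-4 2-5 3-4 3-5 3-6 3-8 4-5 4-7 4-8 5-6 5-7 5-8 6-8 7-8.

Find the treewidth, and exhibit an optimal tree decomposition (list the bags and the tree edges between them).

Treewidth 3.
Bags: B1 = {3, 4, 5, 8}  B2 = {3, 5, 6, 8}  B3 = {2, 3, 4, 5}  B4 = {1, 3, 5, 8}  B5 = {4, 5, 7, 8}
Tree: B1–B2, B1–B3, B2–B4, B1–B5

Each bag holds 4 vertices, so the decomposition has width 3, which upper-bounds the treewidth. For the lower bound, the 4 vertices {1, 3, 5, 8} are pairwise adjacent, and any tree decomposition puts a clique entirely inside one bag — forcing width ≥ 3. Combining the bounds, tw(G) = 3.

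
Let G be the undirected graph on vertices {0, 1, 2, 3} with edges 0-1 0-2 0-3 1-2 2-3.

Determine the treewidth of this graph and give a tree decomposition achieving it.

Each bag holds 3 vertices, so the decomposition has width 2, which upper-bounds the treewidth. On the other hand G contains the 3-clique {0, 1, 2}. A clique must lie in a single bag of any decomposition, so no decomposition can have width below 2. Combining the bounds, tw(G) = 2.

Treewidth 2.
One such decomposition:
Bags: B1 = {0, 1, 2}  B2 = {0, 2, 3}
Tree: B1–B2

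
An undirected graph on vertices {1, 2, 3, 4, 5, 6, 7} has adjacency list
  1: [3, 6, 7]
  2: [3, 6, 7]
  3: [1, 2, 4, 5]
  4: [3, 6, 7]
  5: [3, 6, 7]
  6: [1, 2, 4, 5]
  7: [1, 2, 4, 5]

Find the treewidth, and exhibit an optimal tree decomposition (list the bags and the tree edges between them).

Treewidth 3.
One optimal decomposition is:
Bags: B1 = {3, 5, 6, 7}  B2 = {3, 4, 6, 7}  B3 = {2, 3, 6, 7}  B4 = {1, 3, 6, 7}
Tree: B1–B2, B2–B3, B3–B4

The largest bag has 4 vertices, giving width 3; this decomposition certifies tw(G) ≤ 3. For the lower bound: the 4 vertex sets {5,6}, {4,7}, {3}, {2} are disjoint, each induces a connected subgraph, and every pair is joined by at least one edge of G. Contracting each set to a single vertex therefore yields K_{4} as a minor, and since treewidth is minor-monotone, tw(G) ≥ tw(K_{4}) = 3. Therefore the treewidth is 3.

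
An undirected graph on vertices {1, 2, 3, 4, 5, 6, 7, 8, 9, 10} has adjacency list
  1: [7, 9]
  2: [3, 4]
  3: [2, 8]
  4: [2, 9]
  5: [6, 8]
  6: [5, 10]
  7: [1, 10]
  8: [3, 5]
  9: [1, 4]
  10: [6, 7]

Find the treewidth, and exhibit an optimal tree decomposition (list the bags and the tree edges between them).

Treewidth 2.
One optimal decomposition is:
Bags: B1 = {5, 6, 8}  B2 = {6, 8, 10}  B3 = {7, 8, 10}  B4 = {1, 7, 8}  B5 = {1, 8, 9}  B6 = {4, 8, 9}  B7 = {2, 4, 8}  B8 = {2, 3, 8}
Tree: B1–B2, B2–B3, B3–B4, B4–B5, B5–B6, B6–B7, B7–B8

Every bag has size at most 3, so the width is 3 − 1 = 2 and tw(G) ≤ 2. The edges 8–5–6–10–7–1–9–4–2–3–8 form a cycle, so G is not a tree and its treewidth is at least 2. Combining the bounds, tw(G) = 2.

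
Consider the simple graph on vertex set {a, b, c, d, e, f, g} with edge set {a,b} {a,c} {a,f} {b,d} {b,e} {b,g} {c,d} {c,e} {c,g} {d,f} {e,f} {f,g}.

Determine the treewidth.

3

A width-3 tree decomposition is:
Bags: B1 = {a, b, c, f}  B2 = {b, c, e, f}  B3 = {b, c, f, g}  B4 = {b, c, d, f}
Tree: B1–B2, B2–B3, B3–B4
Each bag holds 4 vertices, so the decomposition has width 3, which upper-bounds the treewidth. For the lower bound: the 4 vertex sets {a,b}, {e,f}, {c}, {g} are disjoint, each induces a connected subgraph, and every pair is joined by at least one edge of G. Contracting each set to a single vertex therefore yields K_{4} as a minor, and since treewidth is minor-monotone, tw(G) ≥ tw(K_{4}) = 3. Hence tw(G) = 3 exactly.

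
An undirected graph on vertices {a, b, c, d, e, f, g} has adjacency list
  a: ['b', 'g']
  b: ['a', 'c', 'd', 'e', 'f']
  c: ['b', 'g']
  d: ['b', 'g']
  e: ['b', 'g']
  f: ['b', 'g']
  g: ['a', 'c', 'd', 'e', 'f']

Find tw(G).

2

A width-2 tree decomposition is:
Bags: B1 = {b, e, g}  B2 = {b, f, g}  B3 = {b, c, g}  B4 = {b, d, g}  B5 = {a, b, g}
Tree: B1–B2, B2–B3, B3–B4, B4–B5
Every bag has size at most 3, so the width is 3 − 1 = 2 and tw(G) ≤ 2. The edges b–e–g–f–b form a cycle, so G is not a tree and its treewidth is at least 2. Hence tw(G) = 2 exactly.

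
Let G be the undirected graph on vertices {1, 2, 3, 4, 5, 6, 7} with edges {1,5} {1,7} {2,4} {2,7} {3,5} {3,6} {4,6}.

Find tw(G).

A width-2 tree decomposition is:
Bags: B1 = {1, 2, 7}  B2 = {1, 2, 5}  B3 = {2, 3, 5}  B4 = {2, 3, 6}  B5 = {2, 4, 6}
Tree: B1–B2, B2–B3, B3–B4, B4–B5
Each bag holds 3 vertices, so the decomposition has width 2, which upper-bounds the treewidth. The edges 2–7–1–5–3–6–4–2 form a cycle, so G is not a tree and its treewidth is at least 2. Combining the bounds, tw(G) = 2.

2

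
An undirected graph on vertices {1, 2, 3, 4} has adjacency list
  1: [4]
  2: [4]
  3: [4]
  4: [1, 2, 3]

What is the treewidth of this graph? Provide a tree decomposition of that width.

Treewidth 1.
One such decomposition:
Bags: B1 = {2, 4}  B2 = {3, 4}  B3 = {1, 4}
Tree: B1–B2, B2–B3

The largest bag has 2 vertices, giving width 1; this decomposition certifies tw(G) ≤ 1. Since G has at least one edge (e.g. 2–4), it is not an edgeless graph, so tw(G) ≥ 1. Therefore the treewidth is 1.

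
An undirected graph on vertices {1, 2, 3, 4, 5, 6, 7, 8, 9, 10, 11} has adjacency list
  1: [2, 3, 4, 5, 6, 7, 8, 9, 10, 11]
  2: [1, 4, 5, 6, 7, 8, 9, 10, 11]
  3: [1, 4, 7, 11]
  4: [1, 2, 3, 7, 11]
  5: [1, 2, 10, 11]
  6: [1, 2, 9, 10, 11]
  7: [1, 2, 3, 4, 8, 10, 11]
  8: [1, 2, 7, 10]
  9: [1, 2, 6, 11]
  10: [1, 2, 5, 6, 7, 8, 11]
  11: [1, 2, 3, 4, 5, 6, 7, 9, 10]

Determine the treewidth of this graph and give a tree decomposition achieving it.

Treewidth 4.
One such decomposition:
Bags: B1 = {1, 2, 6, 10, 11}  B2 = {1, 2, 7, 10, 11}  B3 = {1, 2, 7, 8, 10}  B4 = {1, 2, 4, 7, 11}  B5 = {1, 2, 5, 10, 11}  B6 = {1, 3, 4, 7, 11}  B7 = {1, 2, 6, 9, 11}
Tree: B1–B2, B2–B3, B2–B4, B1–B5, B4–B6, B1–B7

Every bag has size at most 5, so the width is 5 − 1 = 4 and tw(G) ≤ 4. For the lower bound, the 5 vertices {1, 2, 7, 8, 10} are pairwise adjacent, and any tree decomposition puts a clique entirely inside one bag — forcing width ≥ 4. Therefore the treewidth is 4.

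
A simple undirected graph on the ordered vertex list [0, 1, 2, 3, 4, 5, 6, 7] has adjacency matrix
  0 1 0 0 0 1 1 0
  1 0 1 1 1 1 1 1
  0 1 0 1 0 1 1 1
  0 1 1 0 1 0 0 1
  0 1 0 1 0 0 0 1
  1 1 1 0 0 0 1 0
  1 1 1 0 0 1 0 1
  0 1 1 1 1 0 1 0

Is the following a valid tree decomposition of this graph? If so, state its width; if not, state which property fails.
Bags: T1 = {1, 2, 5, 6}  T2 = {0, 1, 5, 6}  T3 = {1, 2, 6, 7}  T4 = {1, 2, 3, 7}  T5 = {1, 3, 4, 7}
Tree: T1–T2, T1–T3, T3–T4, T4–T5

Checking the three conditions: (i) the bags cover all of {0, 1, 2, 3, 4, 5, 6, 7}; (ii) for each edge, some bag contains both endpoints; (iii) the bags containing any fixed vertex form a subtree. All hold, so the decomposition is valid with width 4 − 1 = 3.

Yes; width 3.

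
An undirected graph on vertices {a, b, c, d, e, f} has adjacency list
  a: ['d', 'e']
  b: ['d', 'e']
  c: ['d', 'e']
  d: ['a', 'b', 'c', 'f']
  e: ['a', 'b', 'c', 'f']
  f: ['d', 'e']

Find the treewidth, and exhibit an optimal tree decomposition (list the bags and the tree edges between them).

Treewidth 2.
Bags: B1 = {d, e, f}  B2 = {a, d, e}  B3 = {b, d, e}  B4 = {c, d, e}
Tree: B1–B2, B2–B3, B3–B4

Each bag holds 3 vertices, so the decomposition has width 2, which upper-bounds the treewidth. For the lower bound, G contains the cycle d–f–e–a–d, so G is not a forest; only forests have treewidth ≤ 1, hence tw(G) ≥ 2. Hence tw(G) = 2 exactly.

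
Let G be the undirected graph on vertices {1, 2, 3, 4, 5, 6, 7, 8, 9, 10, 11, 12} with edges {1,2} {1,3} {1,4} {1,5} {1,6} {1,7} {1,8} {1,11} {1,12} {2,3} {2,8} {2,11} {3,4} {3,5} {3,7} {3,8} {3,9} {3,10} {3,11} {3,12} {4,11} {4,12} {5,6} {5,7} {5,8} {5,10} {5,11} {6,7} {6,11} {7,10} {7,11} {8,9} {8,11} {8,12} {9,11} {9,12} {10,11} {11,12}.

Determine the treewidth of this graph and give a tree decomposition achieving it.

Each bag holds 5 vertices, so the decomposition has width 4, which upper-bounds the treewidth. For the lower bound, the 5 vertices {1, 2, 3, 8, 11} are pairwise adjacent, and any tree decomposition puts a clique entirely inside one bag — forcing width ≥ 4. The upper and lower bounds meet at 4, so that is the treewidth.

Treewidth 4.
One such decomposition:
Bags: B1 = {1, 2, 3, 8, 11}  B2 = {1, 3, 5, 8, 11}  B3 = {1, 3, 8, 11, 12}  B4 = {1, 3, 5, 7, 11}  B5 = {3, 8, 9, 11, 12}  B6 = {1, 3, 4, 11, 12}  B7 = {3, 5, 7, 10, 11}  B8 = {1, 5, 6, 7, 11}
Tree: B1–B2, B2–B3, B2–B4, B3–B5, B3–B6, B4–B7, B4–B8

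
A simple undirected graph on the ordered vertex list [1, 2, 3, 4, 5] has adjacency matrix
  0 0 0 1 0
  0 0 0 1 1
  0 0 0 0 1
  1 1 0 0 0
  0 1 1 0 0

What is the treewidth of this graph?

A width-1 tree decomposition is:
Bags: B1 = {3, 5}  B2 = {2, 5}  B3 = {2, 4}  B4 = {1, 4}
Tree: B1–B2, B2–B3, B3–B4
The largest bag has 2 vertices, giving width 1; this decomposition certifies tw(G) ≤ 1. G has an edge, so its treewidth is at least 1. The upper and lower bounds meet at 1, so that is the treewidth.

1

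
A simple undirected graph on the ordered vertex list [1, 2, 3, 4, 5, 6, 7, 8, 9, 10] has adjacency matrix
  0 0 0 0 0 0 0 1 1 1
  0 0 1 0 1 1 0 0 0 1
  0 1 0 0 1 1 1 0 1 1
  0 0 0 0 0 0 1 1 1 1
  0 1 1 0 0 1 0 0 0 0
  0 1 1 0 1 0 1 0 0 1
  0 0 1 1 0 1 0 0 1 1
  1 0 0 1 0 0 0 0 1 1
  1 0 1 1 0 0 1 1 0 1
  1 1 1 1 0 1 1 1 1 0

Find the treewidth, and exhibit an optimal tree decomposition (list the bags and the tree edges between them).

The largest bag has 4 vertices, giving width 3; this decomposition certifies tw(G) ≤ 3. For the lower bound, the 4 vertices {1, 8, 9, 10} are pairwise adjacent, and any tree decomposition puts a clique entirely inside one bag — forcing width ≥ 3. Therefore the treewidth is 3.

Treewidth 3.
One optimal decomposition is:
Bags: B1 = {4, 7, 9, 10}  B2 = {3, 7, 9, 10}  B3 = {3, 6, 7, 10}  B4 = {2, 3, 6, 10}  B5 = {2, 3, 5, 6}  B6 = {4, 8, 9, 10}  B7 = {1, 8, 9, 10}
Tree: B1–B2, B2–B3, B3–B4, B4–B5, B1–B6, B6–B7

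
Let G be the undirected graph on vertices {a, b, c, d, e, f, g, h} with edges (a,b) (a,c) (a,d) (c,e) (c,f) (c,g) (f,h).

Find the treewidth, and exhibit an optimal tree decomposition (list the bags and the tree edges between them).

Each bag holds 2 vertices, so the decomposition has width 1, which upper-bounds the treewidth. Any graph with an edge has treewidth ≥ 1, and G has the edge c–a. The upper and lower bounds meet at 1, so that is the treewidth.

Treewidth 1.
One optimal decomposition is:
Bags: B1 = {a, c}  B2 = {a, d}  B3 = {a, b}  B4 = {c, g}  B5 = {c, f}  B6 = {c, e}  B7 = {f, h}
Tree: B1–B2, B1–B3, B1–B4, B1–B5, B5–B6, B5–B7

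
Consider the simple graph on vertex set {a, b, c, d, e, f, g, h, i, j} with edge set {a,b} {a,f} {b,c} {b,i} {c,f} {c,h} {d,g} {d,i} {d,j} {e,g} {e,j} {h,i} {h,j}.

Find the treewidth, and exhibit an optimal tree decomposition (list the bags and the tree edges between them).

Every bag has size at most 3, so the width is 3 − 1 = 2 and tw(G) ≤ 2. The edges e–g–d–j–e form a cycle, so G is not a tree and its treewidth is at least 2. Combining the bounds, tw(G) = 2.

Treewidth 2.
One optimal decomposition is:
Bags: B1 = {e, g, j}  B2 = {d, g, j}  B3 = {d, h, j}  B4 = {d, h, i}  B5 = {c, h, i}  B6 = {b, c, i}  B7 = {b, c, f}  B8 = {a, b, f}
Tree: B1–B2, B2–B3, B3–B4, B4–B5, B5–B6, B6–B7, B7–B8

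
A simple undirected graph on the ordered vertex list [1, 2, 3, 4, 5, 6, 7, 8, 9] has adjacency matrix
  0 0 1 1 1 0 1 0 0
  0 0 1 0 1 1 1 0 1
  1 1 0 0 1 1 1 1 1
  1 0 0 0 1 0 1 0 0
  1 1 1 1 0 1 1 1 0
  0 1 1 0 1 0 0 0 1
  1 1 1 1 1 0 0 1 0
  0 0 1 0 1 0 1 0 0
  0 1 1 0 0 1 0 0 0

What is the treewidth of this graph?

A width-3 tree decomposition is:
Bags: B1 = {2, 3, 5, 7}  B2 = {3, 5, 7, 8}  B3 = {1, 3, 5, 7}  B4 = {2, 3, 5, 6}  B5 = {1, 4, 5, 7}  B6 = {2, 3, 6, 9}
Tree: B1–B2, B2–B3, B1–B4, B3–B5, B4–B6
The largest bag has 4 vertices, giving width 3; this decomposition certifies tw(G) ≤ 3. Conversely, {2, 3, 6, 9} is a clique of size 4, and the vertices of any clique must share a bag in every tree decomposition; so some bag has ≥ 4 vertices and tw(G) ≥ 3. Hence tw(G) = 3 exactly.

3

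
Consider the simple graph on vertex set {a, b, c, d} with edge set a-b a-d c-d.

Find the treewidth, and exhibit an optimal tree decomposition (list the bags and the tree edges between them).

The largest bag has 2 vertices, giving width 1; this decomposition certifies tw(G) ≤ 1. Any graph with an edge has treewidth ≥ 1, and G has the edge b–a. Combining the bounds, tw(G) = 1.

Treewidth 1.
One optimal decomposition is:
Bags: B1 = {a, b}  B2 = {a, d}  B3 = {c, d}
Tree: B1–B2, B2–B3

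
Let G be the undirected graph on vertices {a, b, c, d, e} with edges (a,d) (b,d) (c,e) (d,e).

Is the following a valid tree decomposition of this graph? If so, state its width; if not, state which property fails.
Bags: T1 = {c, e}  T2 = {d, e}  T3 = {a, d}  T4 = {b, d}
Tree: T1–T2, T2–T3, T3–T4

Yes; width 1.

Vertex coverage: the bags together contain {a, b, c, d, e}, the full vertex set. Edge coverage: each edge of G has both endpoints in at least one bag. Running intersection: for every vertex, the bags containing it form a connected subtree. All three properties hold, so this is a valid tree decomposition of width max|bag| − 1 = 1, and hence tw(G) ≤ 1.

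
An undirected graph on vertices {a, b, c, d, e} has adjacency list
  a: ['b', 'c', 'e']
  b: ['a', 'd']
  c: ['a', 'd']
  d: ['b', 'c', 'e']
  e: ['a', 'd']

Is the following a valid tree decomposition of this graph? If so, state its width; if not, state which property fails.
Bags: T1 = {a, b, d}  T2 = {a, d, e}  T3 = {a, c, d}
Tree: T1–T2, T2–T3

Yes; width 2.

Checking the three conditions: (i) the bags cover all of {a, b, c, d, e}; (ii) for each edge, some bag contains both endpoints; (iii) the bags containing any fixed vertex form a subtree. All hold, so the decomposition is valid with width 3 − 1 = 2.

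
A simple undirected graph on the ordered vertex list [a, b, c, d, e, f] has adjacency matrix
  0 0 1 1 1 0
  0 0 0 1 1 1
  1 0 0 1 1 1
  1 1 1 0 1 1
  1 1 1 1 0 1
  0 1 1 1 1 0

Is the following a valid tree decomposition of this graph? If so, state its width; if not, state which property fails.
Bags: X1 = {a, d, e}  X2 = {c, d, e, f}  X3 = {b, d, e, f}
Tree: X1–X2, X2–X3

No — edge (c,a) lies in no bag.

A tree decomposition must satisfy three properties: every vertex lies in some bag; for every edge, both endpoints lie together in some bag; and for every vertex, the bags containing it form a connected subtree. Here edge (c,a) lies in no bag, so the decomposition is invalid.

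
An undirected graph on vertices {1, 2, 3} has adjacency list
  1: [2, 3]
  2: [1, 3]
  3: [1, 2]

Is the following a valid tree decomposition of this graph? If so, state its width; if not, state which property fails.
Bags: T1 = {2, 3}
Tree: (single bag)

No — vertex 1 appears in no bag.

A tree decomposition must satisfy three properties: every vertex lies in some bag; for every edge, both endpoints lie together in some bag; and for every vertex, the bags containing it form a connected subtree. Here vertex 1 appears in no bag, so the decomposition is invalid.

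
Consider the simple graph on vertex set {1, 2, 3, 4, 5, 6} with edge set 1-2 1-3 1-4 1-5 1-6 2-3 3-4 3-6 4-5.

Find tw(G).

2

A width-2 tree decomposition is:
Bags: B1 = {1, 3, 4}  B2 = {1, 4, 5}  B3 = {1, 2, 3}  B4 = {1, 3, 6}
Tree: B1–B2, B1–B3, B1–B4
Every bag has size at most 3, so the width is 3 − 1 = 2 and tw(G) ≤ 2. Conversely, {1, 2, 3} is a clique of size 3, and the vertices of any clique must share a bag in every tree decomposition; so some bag has ≥ 3 vertices and tw(G) ≥ 2. Combining the bounds, tw(G) = 2.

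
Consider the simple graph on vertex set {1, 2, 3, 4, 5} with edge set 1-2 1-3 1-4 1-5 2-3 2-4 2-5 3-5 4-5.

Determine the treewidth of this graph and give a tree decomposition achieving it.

Each bag holds 4 vertices, so the decomposition has width 3, which upper-bounds the treewidth. On the other hand G contains the 4-clique {1, 2, 3, 5}. A clique must lie in a single bag of any decomposition, so no decomposition can have width below 3. The upper and lower bounds meet at 3, so that is the treewidth.

Treewidth 3.
One optimal decomposition is:
Bags: B1 = {1, 2, 4, 5}  B2 = {1, 2, 3, 5}
Tree: B1–B2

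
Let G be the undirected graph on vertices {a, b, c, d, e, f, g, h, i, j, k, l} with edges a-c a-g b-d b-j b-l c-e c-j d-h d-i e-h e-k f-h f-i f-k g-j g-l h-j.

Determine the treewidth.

A width-3 tree decomposition is:
Bags: B1 = {d, f, i, k}  B2 = {d, f, h, k}  B3 = {d, e, h, k}  B4 = {b, d, e, h}  B5 = {b, e, h, j}  B6 = {b, c, e, j}  B7 = {b, c, j, l}  B8 = {c, g, j, l}  B9 = {a, c, g, l}
Tree: B1–B2, B2–B3, B3–B4, B4–B5, B5–B6, B6–B7, B7–B8, B8–B9
The largest bag has 4 vertices, giving width 3; this decomposition certifies tw(G) ≤ 3. For the lower bound: the 4 vertex sets {f,i,k}, {d}, {h}, {b,c,e,j} are disjoint, each induces a connected subgraph, and every pair is joined by at least one edge of G. Contracting each set to a single vertex therefore yields K_{4} as a minor, and since treewidth is minor-monotone, tw(G) ≥ tw(K_{4}) = 3. Combining the bounds, tw(G) = 3.

3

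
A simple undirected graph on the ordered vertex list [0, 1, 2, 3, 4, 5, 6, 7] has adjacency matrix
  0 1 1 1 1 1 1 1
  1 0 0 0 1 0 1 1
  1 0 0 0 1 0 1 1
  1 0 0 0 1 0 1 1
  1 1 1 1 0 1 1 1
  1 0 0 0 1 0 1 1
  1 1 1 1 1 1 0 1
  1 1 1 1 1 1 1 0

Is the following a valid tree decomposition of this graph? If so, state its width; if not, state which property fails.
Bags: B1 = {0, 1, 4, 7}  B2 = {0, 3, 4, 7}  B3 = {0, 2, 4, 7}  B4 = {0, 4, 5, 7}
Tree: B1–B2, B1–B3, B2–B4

A tree decomposition must satisfy three properties: every vertex lies in some bag; for every edge, both endpoints lie together in some bag; and for every vertex, the bags containing it form a connected subtree. Here vertex 6 appears in no bag, so the decomposition is invalid.

No — vertex 6 appears in no bag.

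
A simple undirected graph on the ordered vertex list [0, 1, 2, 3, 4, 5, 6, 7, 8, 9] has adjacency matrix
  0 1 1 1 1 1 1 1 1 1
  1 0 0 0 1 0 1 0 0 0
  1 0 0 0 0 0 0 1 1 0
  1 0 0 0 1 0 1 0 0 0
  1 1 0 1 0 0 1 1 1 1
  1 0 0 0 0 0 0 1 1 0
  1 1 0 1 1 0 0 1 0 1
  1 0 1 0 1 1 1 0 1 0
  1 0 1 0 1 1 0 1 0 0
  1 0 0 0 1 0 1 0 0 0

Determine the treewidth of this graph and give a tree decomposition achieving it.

Each bag holds 4 vertices, so the decomposition has width 3, which upper-bounds the treewidth. On the other hand G contains the 4-clique {0, 2, 7, 8}. A clique must lie in a single bag of any decomposition, so no decomposition can have width below 3. Hence tw(G) = 3 exactly.

Treewidth 3.
Bags: B1 = {0, 4, 6, 7}  B2 = {0, 1, 4, 6}  B3 = {0, 4, 7, 8}  B4 = {0, 4, 6, 9}  B5 = {0, 2, 7, 8}  B6 = {0, 3, 4, 6}  B7 = {0, 5, 7, 8}
Tree: B1–B2, B1–B3, B2–B4, B3–B5, B1–B6, B3–B7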